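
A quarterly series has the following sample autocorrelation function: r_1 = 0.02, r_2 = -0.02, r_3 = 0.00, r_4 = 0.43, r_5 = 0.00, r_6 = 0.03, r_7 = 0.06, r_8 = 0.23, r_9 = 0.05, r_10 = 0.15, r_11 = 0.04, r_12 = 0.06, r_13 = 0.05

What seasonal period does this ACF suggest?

4

The largest autocorrelation is r_4 = 0.43, with a weaker echo at lag 8 (0.23); the remaining lags stay at or below 0.15.
The dominant spike at lag 4 indicates a seasonal period of 4.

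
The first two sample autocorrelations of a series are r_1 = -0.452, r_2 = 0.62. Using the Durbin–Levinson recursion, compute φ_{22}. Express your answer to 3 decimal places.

0.522

φ_{22} = (r_2 − r_1²) / (1 − r_1²)
r_1² = (-0.452)² = 0.204304
Numerator = 0.62 − 0.2043 = 0.4157; denominator = 1 − 0.2043 = 0.7957
φ_{22} = 0.4157 / 0.7957 = 0.522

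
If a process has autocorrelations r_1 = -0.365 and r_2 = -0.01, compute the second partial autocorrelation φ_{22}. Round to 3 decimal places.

-0.165

φ_{22} = (r_2 − r_1²) / (1 − r_1²)
r_1² = (-0.365)² = 0.133225
Numerator = -0.01 − 0.1332 = -0.1432; denominator = 1 − 0.1332 = 0.8668
φ_{22} = -0.1432 / 0.8668 = -0.165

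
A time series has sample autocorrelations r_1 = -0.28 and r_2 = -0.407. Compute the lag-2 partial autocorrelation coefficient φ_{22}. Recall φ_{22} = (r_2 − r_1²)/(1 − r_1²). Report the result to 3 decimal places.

-0.527

φ_{22} = (r_2 − r_1²) / (1 − r_1²)
r_1² = (-0.28)² = 0.0784
Numerator = -0.407 − 0.0784 = -0.4854; denominator = 1 − 0.0784 = 0.9216
φ_{22} = -0.4854 / 0.9216 = -0.527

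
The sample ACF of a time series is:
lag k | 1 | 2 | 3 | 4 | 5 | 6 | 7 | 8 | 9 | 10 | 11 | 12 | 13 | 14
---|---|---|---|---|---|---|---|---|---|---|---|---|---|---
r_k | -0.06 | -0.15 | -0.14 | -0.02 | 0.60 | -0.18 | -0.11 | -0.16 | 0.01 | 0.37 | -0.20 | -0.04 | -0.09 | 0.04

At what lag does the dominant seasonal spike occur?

The largest autocorrelation is r_5 = 0.60, with a weaker echo at lag 10 (0.37); the remaining lags stay at or below 0.04.
The dominant spike at lag 5 indicates a seasonal period of 5.

5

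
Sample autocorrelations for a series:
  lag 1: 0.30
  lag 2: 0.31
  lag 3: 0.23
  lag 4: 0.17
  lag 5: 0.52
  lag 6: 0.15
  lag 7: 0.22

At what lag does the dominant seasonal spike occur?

5

The largest autocorrelation is r_5 = 0.52; the remaining lags stay at or below 0.31.
The dominant spike at lag 5 indicates a seasonal period of 5.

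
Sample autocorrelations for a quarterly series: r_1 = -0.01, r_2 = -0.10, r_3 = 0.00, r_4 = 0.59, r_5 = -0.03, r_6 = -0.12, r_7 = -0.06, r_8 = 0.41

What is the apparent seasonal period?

4

The largest autocorrelation is r_4 = 0.59, with a weaker echo at lag 8 (0.41); the remaining lags stay at or below 0.00.
The dominant spike at lag 4 indicates a seasonal period of 4.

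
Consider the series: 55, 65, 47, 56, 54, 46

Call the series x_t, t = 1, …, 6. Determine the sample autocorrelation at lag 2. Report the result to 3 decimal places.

-0.008

Mean x̄ = (55 + 65 + 47 + 56 + 54 + 46)/6 = 53.8333
Deviations from mean: 1.1667, 11.1667, -6.8333, 2.1667, 0.1667, -7.8333
Σ(x_t−x̄)(x_{t+2}−x̄) = (-7.9722) + (24.1944) + (-1.1389) + (-16.9722) = -1.8889
Denominator Σ(x_t−x̄)² = 238.8333
r_2 = -1.8889 / 238.8333 = -0.008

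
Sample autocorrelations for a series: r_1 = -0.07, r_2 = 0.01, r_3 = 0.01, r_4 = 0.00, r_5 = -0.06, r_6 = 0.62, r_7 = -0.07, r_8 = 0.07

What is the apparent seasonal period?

6

The largest autocorrelation is r_6 = 0.62; the remaining lags stay at or below 0.07.
The dominant spike at lag 6 indicates a seasonal period of 6.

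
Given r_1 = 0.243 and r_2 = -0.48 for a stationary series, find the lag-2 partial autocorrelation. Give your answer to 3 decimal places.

-0.573

φ_{22} = (r_2 − r_1²) / (1 − r_1²)
r_1² = (0.243)² = 0.059049
Numerator = -0.48 − 0.0590 = -0.5390; denominator = 1 − 0.0590 = 0.9410
φ_{22} = -0.5390 / 0.9410 = -0.573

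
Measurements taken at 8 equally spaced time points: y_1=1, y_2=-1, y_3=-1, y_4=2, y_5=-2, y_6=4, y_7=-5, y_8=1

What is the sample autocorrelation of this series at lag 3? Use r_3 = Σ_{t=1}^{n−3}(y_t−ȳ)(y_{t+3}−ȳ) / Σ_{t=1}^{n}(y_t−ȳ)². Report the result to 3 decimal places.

Mean ȳ = (1 − 1 − 1 + 2 − 2 + 4 − 5 + 1)/8 = -0.1250
Deviations from mean: 1.1250, -0.8750, -0.8750, 2.1250, -1.8750, 4.1250, -4.8750, 1.1250
Σ(y_t−ȳ)(y_{t+3}−ȳ) = (2.3906) + (1.6406) + (-3.6094) + (-10.3594) + (-2.1094) = -12.0469
Denominator Σ(y_t−ȳ)² = 52.8750
r_3 = -12.0469 / 52.8750 = -0.228

-0.228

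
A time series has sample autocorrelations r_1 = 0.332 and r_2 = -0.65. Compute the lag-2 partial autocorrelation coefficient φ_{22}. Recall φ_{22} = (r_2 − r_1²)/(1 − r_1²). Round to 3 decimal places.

-0.854

φ_{22} = (r_2 − r_1²) / (1 − r_1²)
r_1² = (0.332)² = 0.110224
Numerator = -0.65 − 0.1102 = -0.7602; denominator = 1 − 0.1102 = 0.8898
φ_{22} = -0.7602 / 0.8898 = -0.854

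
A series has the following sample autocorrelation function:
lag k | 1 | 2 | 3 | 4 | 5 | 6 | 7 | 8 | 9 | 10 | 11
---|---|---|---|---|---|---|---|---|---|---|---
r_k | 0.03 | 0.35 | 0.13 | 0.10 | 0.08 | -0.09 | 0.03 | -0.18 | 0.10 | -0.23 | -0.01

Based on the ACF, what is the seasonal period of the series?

2

The largest autocorrelation is r_2 = 0.35; the remaining lags stay at or below 0.13.
The dominant spike at lag 2 indicates a seasonal period of 2.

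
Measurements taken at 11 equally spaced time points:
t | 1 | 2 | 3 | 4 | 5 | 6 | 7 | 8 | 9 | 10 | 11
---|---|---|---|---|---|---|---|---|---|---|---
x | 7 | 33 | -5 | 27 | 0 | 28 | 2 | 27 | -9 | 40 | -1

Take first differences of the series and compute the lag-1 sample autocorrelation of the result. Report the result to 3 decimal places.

-0.871

First differences Δx: 26, -38, 32, -27, 28, -26, 25, -36, 49, -41
Mean of differences = -0.8000
Numerator Σ(Δx_t−Δx̄)(Δx_{t+1}−Δx̄) = -9870.0400
Denominator Σ(Δx_t−Δx̄)² = 11329.6000
r_1(Δx) = -9870.0400 / 11329.6000 = -0.871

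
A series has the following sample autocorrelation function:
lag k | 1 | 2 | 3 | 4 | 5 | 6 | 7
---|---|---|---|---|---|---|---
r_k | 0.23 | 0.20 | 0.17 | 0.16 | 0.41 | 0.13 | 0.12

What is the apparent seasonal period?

5

The largest autocorrelation is r_5 = 0.41; the remaining lags stay at or below 0.23. The elevated value at lag 1 (0.23), dropping to 0.20 at lag 2, reflects decaying short-term dependence rather than seasonality.
The dominant spike at lag 5 indicates a seasonal period of 5.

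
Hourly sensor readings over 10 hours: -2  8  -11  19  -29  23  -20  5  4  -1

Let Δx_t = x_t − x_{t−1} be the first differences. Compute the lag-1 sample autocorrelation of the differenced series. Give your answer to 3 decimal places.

First differences Δx: 10, -19, 30, -48, 52, -43, 25, -1, -5
Mean of differences = 0.1111
Numerator Σ(Δx_t−Δx̄)(Δx_{t+1}−Δx̄) = -8026.5679
Denominator Σ(Δx_t−Δx̄)² = 8868.8889
r_1(Δx) = -8026.5679 / 8868.8889 = -0.905

-0.905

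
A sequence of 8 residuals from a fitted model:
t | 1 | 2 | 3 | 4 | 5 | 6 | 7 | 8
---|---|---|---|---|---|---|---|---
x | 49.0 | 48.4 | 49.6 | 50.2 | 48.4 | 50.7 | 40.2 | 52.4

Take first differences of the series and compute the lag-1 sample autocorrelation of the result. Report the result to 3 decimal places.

First differences Δx: -0.6, 1.2, 0.6, -1.8, 2.3, -10.5, 12.2
Mean of differences = 0.4857
Numerator Σ(Δx_t−Δx̄)(Δx_{t+1}−Δx̄) = -153.7231
Denominator Σ(Δx_t−Δx̄)² = 268.1286
r_1(Δx) = -153.7231 / 268.1286 = -0.573

-0.573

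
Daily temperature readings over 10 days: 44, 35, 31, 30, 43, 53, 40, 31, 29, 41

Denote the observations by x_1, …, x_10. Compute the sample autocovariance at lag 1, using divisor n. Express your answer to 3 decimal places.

Mean x̄ = (44 + 35 + 31 + 30 + 43 + 53 + 40 + 31 + 29 + 41)/10 = 37.7000
Σ_{t=1}^{9}(x_t−x̄)(x_{t+1}−x̄) = 142.3100
γ_1 = 142.3100 / 10 = 14.231

14.231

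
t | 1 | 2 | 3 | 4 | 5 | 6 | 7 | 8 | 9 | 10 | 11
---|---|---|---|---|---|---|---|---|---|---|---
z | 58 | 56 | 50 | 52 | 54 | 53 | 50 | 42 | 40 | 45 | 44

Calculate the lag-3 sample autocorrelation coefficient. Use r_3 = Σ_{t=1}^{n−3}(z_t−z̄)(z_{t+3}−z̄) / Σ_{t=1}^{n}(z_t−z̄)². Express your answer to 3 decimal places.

0.073

Mean z̄ = (58 + 56 + 50 + 52 + 54 + 53 + 50 + 42 + 40 + 45 + 44)/11 = 49.4545
Numerator Σ_{t=1}^{8}(z_t−z̄)(z_{t+3}−z̄) = 25.6529
Denominator Σ(z_t−z̄)² = 350.7273
r_3 = 25.6529 / 350.7273 = 0.073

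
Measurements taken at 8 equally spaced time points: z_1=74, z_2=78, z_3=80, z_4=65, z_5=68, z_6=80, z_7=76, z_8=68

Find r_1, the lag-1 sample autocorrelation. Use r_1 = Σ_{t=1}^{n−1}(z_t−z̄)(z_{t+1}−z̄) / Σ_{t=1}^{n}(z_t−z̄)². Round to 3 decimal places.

Mean z̄ = (74 + 78 + 80 + 65 + 68 + 80 + 76 + 68)/8 = 73.6250
Deviations from mean: 0.3750, 4.3750, 6.3750, -8.6250, -5.6250, 6.3750, 2.3750, -5.6250
Σ(z_t−z̄)(z_{t+1}−z̄) = (1.6406) + (27.8906) + (-54.9844) + (48.5156) + (-35.8594) + (15.1406) + (-13.3594) = -11.0156
Denominator Σ(z_t−z̄)² = 243.8750
r_1 = -11.0156 / 243.8750 = -0.045

-0.045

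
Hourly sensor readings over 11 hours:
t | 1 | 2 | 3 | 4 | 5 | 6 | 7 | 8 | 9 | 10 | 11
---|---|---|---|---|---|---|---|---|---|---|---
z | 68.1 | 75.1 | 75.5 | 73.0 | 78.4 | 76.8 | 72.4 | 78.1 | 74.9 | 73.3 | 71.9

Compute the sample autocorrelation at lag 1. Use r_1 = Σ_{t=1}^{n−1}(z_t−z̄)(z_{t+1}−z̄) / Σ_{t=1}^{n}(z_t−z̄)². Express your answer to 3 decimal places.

-0.096

Mean z̄ = (68.1 + 75.1 + 75.5 + 73.0 + 78.4 + 76.8 + 72.4 + 78.1 + 74.9 + 73.3 + 71.9)/11 = 74.3182
Numerator Σ_{t=1}^{10}(z_t−z̄)(z_{t+1}−z̄) = -8.6903
Denominator Σ(z_t−z̄)² = 90.4364
r_1 = -8.6903 / 90.4364 = -0.096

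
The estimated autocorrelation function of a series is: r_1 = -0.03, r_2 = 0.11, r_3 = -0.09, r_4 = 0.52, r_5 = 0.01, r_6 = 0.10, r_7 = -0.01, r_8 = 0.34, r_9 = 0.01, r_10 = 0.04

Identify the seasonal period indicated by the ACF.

4

The largest autocorrelation is r_4 = 0.52, with a weaker echo at lag 8 (0.34); the remaining lags stay at or below 0.11.
The dominant spike at lag 4 indicates a seasonal period of 4.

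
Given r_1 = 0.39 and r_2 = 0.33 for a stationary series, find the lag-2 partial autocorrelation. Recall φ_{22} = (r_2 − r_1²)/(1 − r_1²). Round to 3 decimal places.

φ_{22} = (r_2 − r_1²) / (1 − r_1²)
r_1² = (0.39)² = 0.1521
Numerator = 0.33 − 0.1521 = 0.1779; denominator = 1 − 0.1521 = 0.8479
φ_{22} = 0.1779 / 0.8479 = 0.210

0.210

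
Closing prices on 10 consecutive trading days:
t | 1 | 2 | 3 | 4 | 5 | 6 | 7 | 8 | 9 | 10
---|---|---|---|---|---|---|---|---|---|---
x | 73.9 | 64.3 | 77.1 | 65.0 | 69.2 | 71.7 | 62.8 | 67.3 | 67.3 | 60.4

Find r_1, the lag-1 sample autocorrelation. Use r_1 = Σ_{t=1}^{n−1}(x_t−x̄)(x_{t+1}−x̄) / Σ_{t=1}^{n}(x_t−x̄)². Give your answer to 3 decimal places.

Mean x̄ = (73.9 + 64.3 + 77.1 + 65.0 + 69.2 + 71.7 + 62.8 + 67.3 + 67.3 + 60.4)/10 = 67.9000
Numerator Σ_{t=1}^{9}(x_t−x̄)(x_{t+1}−x̄) = -91.6900
Denominator Σ(x_t−x̄)² = 241.1200
r_1 = -91.6900 / 241.1200 = -0.380

-0.380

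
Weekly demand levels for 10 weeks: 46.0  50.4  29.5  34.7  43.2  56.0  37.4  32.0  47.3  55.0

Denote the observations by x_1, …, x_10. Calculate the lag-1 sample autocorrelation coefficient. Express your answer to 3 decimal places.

Mean x̄ = (46.0 + 50.4 + 29.5 + 34.7 + 43.2 + 56.0 + 37.4 + 32.0 + 47.3 + 55.0)/10 = 43.1500
Numerator Σ_{t=1}^{9}(x_t−x̄)(x_{t+1}−x̄) = 30.3925
Denominator Σ(x_t−x̄)² = 798.5650
r_1 = 30.3925 / 798.5650 = 0.038

0.038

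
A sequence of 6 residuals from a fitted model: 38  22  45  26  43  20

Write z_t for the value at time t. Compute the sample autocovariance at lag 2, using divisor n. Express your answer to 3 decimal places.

Mean z̄ = (38 + 22 + 45 + 26 + 43 + 20)/6 = 32.3333
Σ_{t=1}^{4}(z_t−z̄)(z_{t+2}−z̄) = 350.4444
γ_2 = 350.4444 / 6 = 58.407

58.407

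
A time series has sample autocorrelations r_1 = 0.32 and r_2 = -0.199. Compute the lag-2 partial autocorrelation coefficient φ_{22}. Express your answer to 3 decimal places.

-0.336

φ_{22} = (r_2 − r_1²) / (1 − r_1²)
r_1² = (0.32)² = 0.1024
Numerator = -0.199 − 0.1024 = -0.3014; denominator = 1 − 0.1024 = 0.8976
φ_{22} = -0.3014 / 0.8976 = -0.336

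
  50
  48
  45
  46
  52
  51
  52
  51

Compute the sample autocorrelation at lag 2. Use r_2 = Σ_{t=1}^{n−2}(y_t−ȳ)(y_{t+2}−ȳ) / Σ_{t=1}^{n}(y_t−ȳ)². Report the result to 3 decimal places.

-0.107

Mean ȳ = (50 + 48 + 45 + 46 + 52 + 51 + 52 + 51)/8 = 49.3750
Deviations from mean: 0.6250, -1.3750, -4.3750, -3.3750, 2.6250, 1.6250, 2.6250, 1.6250
Σ(y_t−ȳ)(y_{t+2}−ȳ) = (-2.7344) + (4.6406) + (-11.4844) + (-5.4844) + (6.8906) + (2.6406) = -5.5313
Denominator Σ(y_t−ȳ)² = 51.8750
r_2 = -5.5313 / 51.8750 = -0.107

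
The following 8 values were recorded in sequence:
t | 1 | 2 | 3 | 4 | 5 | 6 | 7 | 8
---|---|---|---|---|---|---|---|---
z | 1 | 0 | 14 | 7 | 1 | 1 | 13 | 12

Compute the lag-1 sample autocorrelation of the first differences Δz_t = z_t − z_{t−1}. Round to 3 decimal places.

-0.256

First differences Δz: -1, 14, -7, -6, 0, 12, -1
Mean of differences = 1.5714
Numerator Σ(Δz_t−Δz̄)(Δz_{t+1}−Δz̄) = -104.8980
Denominator Σ(Δz_t−Δz̄)² = 409.7143
r_1(Δz) = -104.8980 / 409.7143 = -0.256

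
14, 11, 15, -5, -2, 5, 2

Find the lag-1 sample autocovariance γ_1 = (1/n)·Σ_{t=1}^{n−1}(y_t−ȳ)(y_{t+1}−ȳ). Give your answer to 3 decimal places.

Mean ȳ = (14 + 11 + 15 − 5 − 2 + 5 + 2)/7 = 5.7143
Σ_{t=1}^{6}(y_t−ȳ)(y_{t+1}−ȳ) = 84.2041
γ_1 = 84.2041 / 7 = 12.029

12.029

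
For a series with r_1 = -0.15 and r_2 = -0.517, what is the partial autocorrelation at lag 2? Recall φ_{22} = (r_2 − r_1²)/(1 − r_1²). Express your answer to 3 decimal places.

-0.552

φ_{22} = (r_2 − r_1²) / (1 − r_1²)
r_1² = (-0.15)² = 0.0225
Numerator = -0.517 − 0.0225 = -0.5395; denominator = 1 − 0.0225 = 0.9775
φ_{22} = -0.5395 / 0.9775 = -0.552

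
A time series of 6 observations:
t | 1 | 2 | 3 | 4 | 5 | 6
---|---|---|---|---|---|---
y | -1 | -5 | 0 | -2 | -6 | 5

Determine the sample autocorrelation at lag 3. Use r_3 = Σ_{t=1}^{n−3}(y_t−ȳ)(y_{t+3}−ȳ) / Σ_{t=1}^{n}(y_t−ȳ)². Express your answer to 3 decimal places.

0.326

Mean ȳ = (-1 − 5 + 0 − 2 − 6 + 5)/6 = -1.5000
Deviations from mean: 0.5000, -3.5000, 1.5000, -0.5000, -4.5000, 6.5000
Numerator Σ_{t=1}^{3}(y_t−ȳ)(y_{t+3}−ȳ) = 25.2500
Denominator Σ(y_t−ȳ)² = 77.5000
r_3 = 25.2500 / 77.5000 = 0.326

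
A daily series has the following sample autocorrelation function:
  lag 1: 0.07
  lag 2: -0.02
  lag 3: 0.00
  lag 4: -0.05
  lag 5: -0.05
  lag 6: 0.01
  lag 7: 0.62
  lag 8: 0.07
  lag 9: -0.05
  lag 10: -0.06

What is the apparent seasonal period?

7

The largest autocorrelation is r_7 = 0.62; the remaining lags stay at or below 0.07.
The dominant spike at lag 7 indicates a seasonal period of 7.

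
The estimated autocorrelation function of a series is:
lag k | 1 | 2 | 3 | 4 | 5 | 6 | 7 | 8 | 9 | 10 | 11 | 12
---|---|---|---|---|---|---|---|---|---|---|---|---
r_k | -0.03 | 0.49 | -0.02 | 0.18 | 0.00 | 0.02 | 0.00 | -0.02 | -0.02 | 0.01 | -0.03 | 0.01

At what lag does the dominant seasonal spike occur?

2

The largest autocorrelation is r_2 = 0.49, with a weaker echo at lag 4 (0.18); the remaining lags stay at or below 0.02.
The dominant spike at lag 2 indicates a seasonal period of 2.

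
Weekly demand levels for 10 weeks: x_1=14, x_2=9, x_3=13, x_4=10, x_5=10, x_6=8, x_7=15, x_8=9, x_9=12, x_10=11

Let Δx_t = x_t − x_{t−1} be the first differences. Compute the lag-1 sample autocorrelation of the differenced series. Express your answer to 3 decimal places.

-0.730

First differences Δx: -5, 4, -3, 0, -2, 7, -6, 3, -1
Mean of differences = -0.3333
Numerator Σ(Δx_t−Δx̄)(Δx_{t+1}−Δx̄) = -108.1111
Denominator Σ(Δx_t−Δx̄)² = 148.0000
r_1(Δx) = -108.1111 / 148.0000 = -0.730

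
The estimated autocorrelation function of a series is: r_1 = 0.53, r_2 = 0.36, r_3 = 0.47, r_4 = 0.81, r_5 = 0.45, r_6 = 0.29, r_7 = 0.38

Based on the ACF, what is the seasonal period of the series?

4

The largest autocorrelation is r_4 = 0.81; the remaining lags stay at or below 0.53. The elevated value at lag 1 (0.53), dropping to 0.36 at lag 2, reflects decaying short-term dependence rather than seasonality.
The dominant spike at lag 4 indicates a seasonal period of 4.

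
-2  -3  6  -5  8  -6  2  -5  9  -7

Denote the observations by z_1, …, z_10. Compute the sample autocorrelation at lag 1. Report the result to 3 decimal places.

Mean z̄ = (-2 − 3 + 6 − 5 + 8 − 6 + 2 − 5 + 9 − 7)/10 = -0.3000
Numerator Σ_{t=1}^{9}(z_t−z̄)(z_{t+1}−z̄) = -258.2900
Denominator Σ(z_t−z̄)² = 332.1000
r_1 = -258.2900 / 332.1000 = -0.778

-0.778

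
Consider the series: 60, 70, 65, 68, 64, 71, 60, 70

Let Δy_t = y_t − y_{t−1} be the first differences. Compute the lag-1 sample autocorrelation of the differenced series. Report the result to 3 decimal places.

-0.690

First differences Δy: 10, -5, 3, -4, 7, -11, 10
Mean of differences = 1.4286
Numerator Σ(Δy_t−Δȳ)(Δy_{t+1}−Δȳ) = -279.7551
Denominator Σ(Δy_t−Δȳ)² = 405.7143
r_1(Δy) = -279.7551 / 405.7143 = -0.690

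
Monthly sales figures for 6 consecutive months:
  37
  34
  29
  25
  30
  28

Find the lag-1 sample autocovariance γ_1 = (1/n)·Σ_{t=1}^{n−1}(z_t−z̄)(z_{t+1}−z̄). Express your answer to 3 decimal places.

4.958

Mean z̄ = (37 + 34 + 29 + 25 + 30 + 28)/6 = 30.5000
Deviations: 6.5000, 3.5000, -1.5000, -5.5000, -0.5000, -2.5000
Σ_{t=1}^{5}(z_t−z̄)(z_{t+1}−z̄) = 29.7500
γ_1 = 29.7500 / 6 = 4.958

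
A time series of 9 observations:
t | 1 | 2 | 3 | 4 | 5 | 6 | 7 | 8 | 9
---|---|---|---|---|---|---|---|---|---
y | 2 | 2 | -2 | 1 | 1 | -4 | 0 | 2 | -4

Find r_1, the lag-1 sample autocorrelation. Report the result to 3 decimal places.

-0.263

Mean ȳ = (2 + 2 − 2 + 1 + 1 − 4 + 0 + 2 − 4)/9 = -0.2222
Numerator Σ_{t=1}^{8}(y_t−ȳ)(y_{t+1}−ȳ) = -13.0494
Denominator Σ(y_t−ȳ)² = 49.5556
r_1 = -13.0494 / 49.5556 = -0.263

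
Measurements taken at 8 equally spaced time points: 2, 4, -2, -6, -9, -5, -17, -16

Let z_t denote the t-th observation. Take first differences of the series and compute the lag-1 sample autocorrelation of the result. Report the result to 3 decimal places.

First differences Δz: 2, -6, -4, -3, 4, -12, 1
Mean of differences = -2.5714
Numerator Σ(Δz_t−Δz̄)(Δz_{t+1}−Δz̄) = -108.6122
Denominator Σ(Δz_t−Δz̄)² = 179.7143
r_1(Δz) = -108.6122 / 179.7143 = -0.604

-0.604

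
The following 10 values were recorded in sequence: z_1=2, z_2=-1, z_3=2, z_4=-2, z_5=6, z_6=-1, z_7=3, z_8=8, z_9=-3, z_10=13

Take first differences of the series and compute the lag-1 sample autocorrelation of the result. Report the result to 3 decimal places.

-0.629

First differences Δz: -3, 3, -4, 8, -7, 4, 5, -11, 16
Mean of differences = 1.2222
Numerator Σ(Δz_t−Δz̄)(Δz_{t+1}−Δz̄) = -347.0494
Denominator Σ(Δz_t−Δz̄)² = 551.5556
r_1(Δz) = -347.0494 / 551.5556 = -0.629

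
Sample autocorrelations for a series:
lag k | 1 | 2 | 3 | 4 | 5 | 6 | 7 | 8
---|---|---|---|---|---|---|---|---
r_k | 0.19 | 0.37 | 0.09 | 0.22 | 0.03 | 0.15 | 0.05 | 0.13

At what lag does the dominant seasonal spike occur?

The largest autocorrelation is r_2 = 0.37, with a weaker echo at lag 4 (0.22); the remaining lags stay at or below 0.19.
The dominant spike at lag 2 indicates a seasonal period of 2.

2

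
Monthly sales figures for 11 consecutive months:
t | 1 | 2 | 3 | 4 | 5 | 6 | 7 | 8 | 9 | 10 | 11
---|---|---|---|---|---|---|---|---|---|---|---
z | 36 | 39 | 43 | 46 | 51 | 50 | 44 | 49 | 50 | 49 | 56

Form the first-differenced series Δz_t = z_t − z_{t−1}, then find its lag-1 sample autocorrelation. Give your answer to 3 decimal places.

First differences Δz: 3, 4, 3, 5, -1, -6, 5, 1, -1, 7
Mean of differences = 2.0000
Numerator Σ(Δz_t−Δz̄)(Δz_{t+1}−Δz̄) = -17.0000
Denominator Σ(Δz_t−Δz̄)² = 132.0000
r_1(Δz) = -17.0000 / 132.0000 = -0.129

-0.129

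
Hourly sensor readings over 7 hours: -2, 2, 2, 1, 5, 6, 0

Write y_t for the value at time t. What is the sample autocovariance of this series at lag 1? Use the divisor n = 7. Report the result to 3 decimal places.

0.143

Mean ȳ = (-2 + 2 + 2 + 1 + 5 + 6 + 0)/7 = 2.0000
Deviations: -4.0000, 0.0000, 0.0000, -1.0000, 3.0000, 4.0000, -2.0000
Σ_{t=1}^{6}(y_t−ȳ)(y_{t+1}−ȳ) = 1.0000
γ_1 = 1.0000 / 7 = 0.143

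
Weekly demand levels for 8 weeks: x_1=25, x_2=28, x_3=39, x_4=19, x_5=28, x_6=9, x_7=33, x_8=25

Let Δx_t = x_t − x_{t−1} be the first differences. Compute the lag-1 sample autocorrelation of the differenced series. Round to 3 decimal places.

First differences Δx: 3, 11, -20, 9, -19, 24, -8
Mean of differences = 0.0000
Numerator Σ(Δx_t−Δx̄)(Δx_{t+1}−Δx̄) = -1186.0000
Denominator Σ(Δx_t−Δx̄)² = 1612.0000
r_1(Δx) = -1186.0000 / 1612.0000 = -0.736

-0.736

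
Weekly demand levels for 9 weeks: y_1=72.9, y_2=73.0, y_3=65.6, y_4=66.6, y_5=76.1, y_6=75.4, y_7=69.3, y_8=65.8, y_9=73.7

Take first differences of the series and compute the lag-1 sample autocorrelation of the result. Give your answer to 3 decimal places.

-0.026

First differences Δy: 0.1, -7.4, 1.0, 9.5, -0.7, -6.1, -3.5, 7.9
Mean of differences = 0.1000
Numerator Σ(Δy_t−Δȳ)(Δy_{t+1}−Δȳ) = -6.6100
Denominator Σ(Δy_t−Δȳ)² = 258.3000
r_1(Δy) = -6.6100 / 258.3000 = -0.026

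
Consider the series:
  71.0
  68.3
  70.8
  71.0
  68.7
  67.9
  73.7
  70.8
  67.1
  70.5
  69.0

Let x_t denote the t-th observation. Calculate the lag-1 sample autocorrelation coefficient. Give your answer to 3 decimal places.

-0.283

Mean x̄ = (71.0 + 68.3 + 70.8 + 71.0 + 68.7 + 67.9 + 73.7 + 70.8 + 67.1 + 70.5 + 69.0)/11 = 69.8909
Numerator Σ_{t=1}^{10}(x_t−x̄)(x_{t+1}−x̄) = -10.0528
Denominator Σ(x_t−x̄)² = 35.4891
r_1 = -10.0528 / 35.4891 = -0.283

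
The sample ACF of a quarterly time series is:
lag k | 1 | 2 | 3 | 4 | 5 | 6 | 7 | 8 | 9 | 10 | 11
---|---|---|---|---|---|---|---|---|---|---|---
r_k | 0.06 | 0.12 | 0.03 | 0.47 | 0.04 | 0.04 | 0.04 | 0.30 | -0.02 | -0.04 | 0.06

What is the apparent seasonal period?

The largest autocorrelation is r_4 = 0.47, with a weaker echo at lag 8 (0.30); the remaining lags stay at or below 0.12.
The dominant spike at lag 4 indicates a seasonal period of 4.

4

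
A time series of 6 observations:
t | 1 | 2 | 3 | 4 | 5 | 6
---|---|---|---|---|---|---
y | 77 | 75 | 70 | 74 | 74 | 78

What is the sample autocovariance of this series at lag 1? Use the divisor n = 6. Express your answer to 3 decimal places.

0.093

Mean ȳ = (77 + 75 + 70 + 74 + 74 + 78)/6 = 74.6667
Deviations: 2.3333, 0.3333, -4.6667, -0.6667, -0.6667, 3.3333
Σ_{t=1}^{5}(y_t−ȳ)(y_{t+1}−ȳ) = 0.5556
γ_1 = 0.5556 / 6 = 0.093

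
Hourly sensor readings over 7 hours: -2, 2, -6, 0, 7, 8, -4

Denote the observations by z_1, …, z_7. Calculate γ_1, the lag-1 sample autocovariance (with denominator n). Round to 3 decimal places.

Mean z̄ = (-2 + 2 − 6 + 0 + 7 + 8 − 4)/7 = 0.7143
Deviations: -2.7143, 1.2857, -6.7143, -0.7143, 6.2857, 7.2857, -4.7143
Σ_{t=1}^{6}(z_t−z̄)(z_{t+1}−z̄) = -0.3673
γ_1 = -0.3673 / 7 = -0.052

-0.052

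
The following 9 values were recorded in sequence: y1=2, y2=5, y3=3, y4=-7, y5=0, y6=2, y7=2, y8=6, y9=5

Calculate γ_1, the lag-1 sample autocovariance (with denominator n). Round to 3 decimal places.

2.667

Mean ȳ = (2 + 5 + 3 − 7 + 0 + 2 + 2 + 6 + 5)/9 = 2.0000
Σ_{t=1}^{8}(y_t−ȳ)(y_{t+1}−ȳ) = 24.0000
γ_1 = 24.0000 / 9 = 2.667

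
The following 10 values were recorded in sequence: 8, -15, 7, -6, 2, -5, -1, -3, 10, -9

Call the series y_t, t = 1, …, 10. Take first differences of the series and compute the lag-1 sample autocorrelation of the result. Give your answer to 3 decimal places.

First differences Δy: -23, 22, -13, 8, -7, 4, -2, 13, -19
Mean of differences = -1.8889
Numerator Σ(Δy_t−Δȳ)(Δy_{t+1}−Δȳ) = -1217.3457
Denominator Σ(Δy_t−Δȳ)² = 1812.8889
r_1(Δy) = -1217.3457 / 1812.8889 = -0.671

-0.671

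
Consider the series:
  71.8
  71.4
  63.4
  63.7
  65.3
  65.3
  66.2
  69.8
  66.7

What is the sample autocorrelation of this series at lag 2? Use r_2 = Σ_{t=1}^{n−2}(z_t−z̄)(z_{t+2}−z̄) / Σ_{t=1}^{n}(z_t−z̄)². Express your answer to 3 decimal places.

-0.279

Mean z̄ = (71.8 + 71.4 + 63.4 + 63.7 + 65.3 + 65.3 + 66.2 + 69.8 + 66.7)/9 = 67.0667
Numerator Σ_{t=1}^{7}(z_t−z̄)(z_{t+2}−z̄) = -22.4989
Denominator Σ(z_t−z̄)² = 80.5600
r_2 = -22.4989 / 80.5600 = -0.279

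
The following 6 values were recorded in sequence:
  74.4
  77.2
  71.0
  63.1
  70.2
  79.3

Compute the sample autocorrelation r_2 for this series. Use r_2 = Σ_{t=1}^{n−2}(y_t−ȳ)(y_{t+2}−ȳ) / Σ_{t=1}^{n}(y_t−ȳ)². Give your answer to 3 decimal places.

Mean ȳ = (74.4 + 77.2 + 71.0 + 63.1 + 70.2 + 79.3)/6 = 72.5333
Deviations from mean: 1.8667, 4.6667, -1.5333, -9.4333, -2.3333, 6.7667
Σ(y_t−ȳ)(y_{t+2}−ȳ) = (-2.8622) + (-44.0222) + (3.5778) + (-63.8322) = -107.1389
Denominator Σ(y_t−ȳ)² = 167.8333
r_2 = -107.1389 / 167.8333 = -0.638

-0.638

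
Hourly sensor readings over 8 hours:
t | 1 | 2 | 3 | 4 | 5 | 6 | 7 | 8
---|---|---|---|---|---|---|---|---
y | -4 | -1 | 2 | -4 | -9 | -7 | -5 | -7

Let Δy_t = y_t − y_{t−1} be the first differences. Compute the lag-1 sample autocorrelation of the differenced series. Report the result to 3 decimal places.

0.101

First differences Δy: 3, 3, -6, -5, 2, 2, -2
Mean of differences = -0.4286
Numerator Σ(Δy_t−Δȳ)(Δy_{t+1}−Δȳ) = 9.1020
Denominator Σ(Δy_t−Δȳ)² = 89.7143
r_1(Δy) = 9.1020 / 89.7143 = 0.101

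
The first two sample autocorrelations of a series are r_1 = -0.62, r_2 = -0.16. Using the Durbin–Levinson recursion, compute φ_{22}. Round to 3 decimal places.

φ_{22} = (r_2 − r_1²) / (1 − r_1²)
r_1² = (-0.62)² = 0.3844
Numerator = -0.16 − 0.3844 = -0.5444; denominator = 1 − 0.3844 = 0.6156
φ_{22} = -0.5444 / 0.6156 = -0.884

-0.884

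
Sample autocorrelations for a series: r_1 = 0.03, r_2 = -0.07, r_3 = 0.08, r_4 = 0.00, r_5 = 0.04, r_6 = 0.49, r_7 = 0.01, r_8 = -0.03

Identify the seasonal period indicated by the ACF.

The largest autocorrelation is r_6 = 0.49; the remaining lags stay at or below 0.08.
The dominant spike at lag 6 indicates a seasonal period of 6.

6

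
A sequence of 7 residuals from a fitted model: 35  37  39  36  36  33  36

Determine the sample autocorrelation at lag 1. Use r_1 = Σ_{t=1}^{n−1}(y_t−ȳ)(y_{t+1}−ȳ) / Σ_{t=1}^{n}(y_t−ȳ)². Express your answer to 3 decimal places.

0.100

Mean ȳ = (35 + 37 + 39 + 36 + 36 + 33 + 36)/7 = 36.0000
Deviations from mean: -1.0000, 1.0000, 3.0000, 0.0000, 0.0000, -3.0000, 0.0000
Numerator Σ_{t=1}^{6}(y_t−ȳ)(y_{t+1}−ȳ) = 2.0000
Denominator Σ(y_t−ȳ)² = 20.0000
r_1 = 2.0000 / 20.0000 = 0.100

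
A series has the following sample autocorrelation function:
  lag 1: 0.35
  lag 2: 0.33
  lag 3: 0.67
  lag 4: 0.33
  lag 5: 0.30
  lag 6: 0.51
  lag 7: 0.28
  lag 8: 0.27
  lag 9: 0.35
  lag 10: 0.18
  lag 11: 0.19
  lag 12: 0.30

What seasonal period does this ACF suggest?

The largest autocorrelation is r_3 = 0.67, with a weaker echo at lag 6 (0.51); the remaining lags stay at or below 0.35. The elevated value at lag 1 (0.35), dropping to 0.33 at lag 2, reflects decaying short-term dependence rather than seasonality.
The dominant spike at lag 3 indicates a seasonal period of 3.

3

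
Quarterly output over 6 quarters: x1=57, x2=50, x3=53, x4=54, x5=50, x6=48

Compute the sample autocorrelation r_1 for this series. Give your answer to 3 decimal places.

Mean x̄ = (57 + 50 + 53 + 54 + 50 + 48)/6 = 52.0000
Deviations from mean: 5.0000, -2.0000, 1.0000, 2.0000, -2.0000, -4.0000
Σ(x_t−x̄)(x_{t+1}−x̄) = (-10.0000) + (-2.0000) + (2.0000) + (-4.0000) + (8.0000) = -6.0000
Denominator Σ(x_t−x̄)² = 54.0000
r_1 = -6.0000 / 54.0000 = -0.111

-0.111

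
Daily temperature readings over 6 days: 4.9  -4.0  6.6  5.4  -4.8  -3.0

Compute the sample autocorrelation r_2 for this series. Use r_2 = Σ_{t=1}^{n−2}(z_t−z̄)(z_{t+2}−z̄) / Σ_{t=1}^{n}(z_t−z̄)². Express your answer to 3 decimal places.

Mean z̄ = (4.9 − 4.0 + 6.6 + 5.4 − 4.8 − 3.0)/6 = 0.8500
Deviations from mean: 4.0500, -4.8500, 5.7500, 4.5500, -5.6500, -3.8500
Σ(z_t−z̄)(z_{t+2}−z̄) = (23.2875) + (-22.0675) + (-32.4875) + (-17.5175) = -48.7850
Denominator Σ(z_t−z̄)² = 140.4350
r_2 = -48.7850 / 140.4350 = -0.347

-0.347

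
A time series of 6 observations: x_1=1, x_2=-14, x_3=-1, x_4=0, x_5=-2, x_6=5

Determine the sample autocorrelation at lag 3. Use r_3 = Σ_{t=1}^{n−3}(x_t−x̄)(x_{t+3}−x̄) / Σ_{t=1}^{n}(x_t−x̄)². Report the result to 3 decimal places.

Mean x̄ = (1 − 14 − 1 + 0 − 2 + 5)/6 = -1.8333
Deviations from mean: 2.8333, -12.1667, 0.8333, 1.8333, -0.1667, 6.8333
Σ(x_t−x̄)(x_{t+3}−x̄) = (5.1944) + (2.0278) + (5.6944) = 12.9167
Denominator Σ(x_t−x̄)² = 206.8333
r_3 = 12.9167 / 206.8333 = 0.062

0.062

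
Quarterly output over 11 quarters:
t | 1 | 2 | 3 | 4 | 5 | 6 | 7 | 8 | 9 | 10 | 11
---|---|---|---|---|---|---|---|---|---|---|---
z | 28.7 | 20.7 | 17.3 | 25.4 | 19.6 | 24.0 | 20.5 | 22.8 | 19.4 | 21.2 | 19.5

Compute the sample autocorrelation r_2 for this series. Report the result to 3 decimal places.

Mean z̄ = (28.7 + 20.7 + 17.3 + 25.4 + 19.6 + 24.0 + 20.5 + 22.8 + 19.4 + 21.2 + 19.5)/11 = 21.7364
Numerator Σ_{t=1}^{9}(z_t−z̄)(z_{t+2}−z̄) = -4.3272
Denominator Σ(z_t−z̄)² = 105.7655
r_2 = -4.3272 / 105.7655 = -0.041

-0.041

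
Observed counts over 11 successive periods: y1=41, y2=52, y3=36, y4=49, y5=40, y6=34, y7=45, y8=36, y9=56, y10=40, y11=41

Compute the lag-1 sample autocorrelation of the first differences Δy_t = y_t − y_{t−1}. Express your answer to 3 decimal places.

First differences Δy: 11, -16, 13, -9, -6, 11, -9, 20, -16, 1
Mean of differences = 0.0000
Numerator Σ(Δy_t−Δȳ)(Δy_{t+1}−Δȳ) = -1128.0000
Denominator Σ(Δy_t−Δȳ)² = 1522.0000
r_1(Δy) = -1128.0000 / 1522.0000 = -0.741

-0.741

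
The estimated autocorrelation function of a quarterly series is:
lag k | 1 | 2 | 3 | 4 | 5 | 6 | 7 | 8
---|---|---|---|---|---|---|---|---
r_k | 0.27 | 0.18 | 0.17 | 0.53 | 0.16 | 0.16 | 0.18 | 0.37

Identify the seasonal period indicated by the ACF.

The largest autocorrelation is r_4 = 0.53, with a weaker echo at lag 8 (0.37); the remaining lags stay at or below 0.27. The elevated value at lag 1 (0.27), dropping to 0.18 at lag 2, reflects decaying short-term dependence rather than seasonality.
The dominant spike at lag 4 indicates a seasonal period of 4.

4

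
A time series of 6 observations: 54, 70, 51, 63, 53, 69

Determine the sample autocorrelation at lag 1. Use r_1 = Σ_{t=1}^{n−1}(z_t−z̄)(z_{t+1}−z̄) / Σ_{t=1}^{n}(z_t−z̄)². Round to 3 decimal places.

-0.733

Mean z̄ = (54 + 70 + 51 + 63 + 53 + 69)/6 = 60.0000
Deviations from mean: -6.0000, 10.0000, -9.0000, 3.0000, -7.0000, 9.0000
Σ(z_t−z̄)(z_{t+1}−z̄) = (-60.0000) + (-90.0000) + (-27.0000) + (-21.0000) + (-63.0000) = -261.0000
Denominator Σ(z_t−z̄)² = 356.0000
r_1 = -261.0000 / 356.0000 = -0.733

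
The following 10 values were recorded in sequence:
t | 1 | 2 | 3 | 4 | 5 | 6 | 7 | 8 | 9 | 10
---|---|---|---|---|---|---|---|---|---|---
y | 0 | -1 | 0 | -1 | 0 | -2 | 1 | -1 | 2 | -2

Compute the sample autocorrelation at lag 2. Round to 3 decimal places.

0.519

Mean ȳ = (0 − 1 + 0 − 1 + 0 − 2 + 1 − 1 + 2 − 2)/10 = -0.4000
Numerator Σ_{t=1}^{8}(y_t−ȳ)(y_{t+2}−ȳ) = 7.4800
Denominator Σ(y_t−ȳ)² = 14.4000
r_2 = 7.4800 / 14.4000 = 0.519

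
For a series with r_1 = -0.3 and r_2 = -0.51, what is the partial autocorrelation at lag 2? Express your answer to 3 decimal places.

φ_{22} = (r_2 − r_1²) / (1 − r_1²)
r_1² = (-0.3)² = 0.09
Numerator = -0.51 − 0.0900 = -0.6000; denominator = 1 − 0.0900 = 0.9100
φ_{22} = -0.6000 / 0.9100 = -0.659

-0.659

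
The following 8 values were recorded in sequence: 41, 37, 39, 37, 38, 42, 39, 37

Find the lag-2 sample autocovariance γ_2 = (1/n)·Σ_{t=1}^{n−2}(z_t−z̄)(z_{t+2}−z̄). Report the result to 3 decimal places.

-1.016

Mean z̄ = (41 + 37 + 39 + 37 + 38 + 42 + 39 + 37)/8 = 38.7500
Deviations: 2.2500, -1.7500, 0.2500, -1.7500, -0.7500, 3.2500, 0.2500, -1.7500
Σ_{t=1}^{6}(z_t−z̄)(z_{t+2}−z̄) = -8.1250
γ_2 = -8.1250 / 8 = -1.016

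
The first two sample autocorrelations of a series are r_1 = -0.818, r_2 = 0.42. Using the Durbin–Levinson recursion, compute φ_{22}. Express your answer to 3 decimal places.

-0.753

φ_{22} = (r_2 − r_1²) / (1 − r_1²)
r_1² = (-0.818)² = 0.669124
Numerator = 0.42 − 0.6691 = -0.2491; denominator = 1 − 0.6691 = 0.3309
φ_{22} = -0.2491 / 0.3309 = -0.753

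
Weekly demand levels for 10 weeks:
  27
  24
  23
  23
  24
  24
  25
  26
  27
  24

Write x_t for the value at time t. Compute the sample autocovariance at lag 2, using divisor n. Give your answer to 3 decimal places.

Mean x̄ = (27 + 24 + 23 + 23 + 24 + 24 + 25 + 26 + 27 + 24)/10 = 24.7000
Σ_{t=1}^{8}(x_t−x̄)(x_{t+2}−x̄) = -1.6800
γ_2 = -1.6800 / 10 = -0.168

-0.168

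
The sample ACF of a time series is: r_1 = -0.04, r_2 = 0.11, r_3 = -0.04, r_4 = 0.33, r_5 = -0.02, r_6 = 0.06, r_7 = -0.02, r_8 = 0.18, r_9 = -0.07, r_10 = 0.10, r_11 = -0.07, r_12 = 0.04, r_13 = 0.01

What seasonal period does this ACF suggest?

4

The largest autocorrelation is r_4 = 0.33, with a weaker echo at lag 8 (0.18); the remaining lags stay at or below 0.11.
The dominant spike at lag 4 indicates a seasonal period of 4.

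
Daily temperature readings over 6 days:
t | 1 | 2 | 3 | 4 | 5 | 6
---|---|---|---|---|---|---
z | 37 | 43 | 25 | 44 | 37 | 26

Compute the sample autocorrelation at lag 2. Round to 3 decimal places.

Mean z̄ = (37 + 43 + 25 + 44 + 37 + 26)/6 = 35.3333
Σ(z_t−z̄)(z_{t+2}−z̄) = (-17.2222) + (66.4444) + (-17.2222) + (-80.8889) = -48.8889
Denominator Σ(z_t−z̄)² = 333.3333
r_2 = -48.8889 / 333.3333 = -0.147

-0.147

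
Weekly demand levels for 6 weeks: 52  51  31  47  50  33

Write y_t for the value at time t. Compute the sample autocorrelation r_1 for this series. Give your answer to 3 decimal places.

-0.272

Mean ȳ = (52 + 51 + 31 + 47 + 50 + 33)/6 = 44.0000
Deviations from mean: 8.0000, 7.0000, -13.0000, 3.0000, 6.0000, -11.0000
Numerator Σ_{t=1}^{5}(y_t−ȳ)(y_{t+1}−ȳ) = -122.0000
Denominator Σ(y_t−ȳ)² = 448.0000
r_1 = -122.0000 / 448.0000 = -0.272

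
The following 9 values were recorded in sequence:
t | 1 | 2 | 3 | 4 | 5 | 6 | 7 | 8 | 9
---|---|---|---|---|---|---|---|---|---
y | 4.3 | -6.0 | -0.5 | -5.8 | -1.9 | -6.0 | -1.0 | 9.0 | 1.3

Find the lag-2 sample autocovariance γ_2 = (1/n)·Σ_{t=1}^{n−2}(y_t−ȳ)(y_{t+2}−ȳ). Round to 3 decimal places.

Mean ȳ = (4.3 − 6.0 − 0.5 − 5.8 − 1.9 − 6.0 − 1.0 + 9.0 + 1.3)/9 = -0.7333
Σ_{t=1}^{7}(y_t−ȳ)(y_{t+2}−ȳ) = 2.7778
γ_2 = 2.7778 / 9 = 0.309

0.309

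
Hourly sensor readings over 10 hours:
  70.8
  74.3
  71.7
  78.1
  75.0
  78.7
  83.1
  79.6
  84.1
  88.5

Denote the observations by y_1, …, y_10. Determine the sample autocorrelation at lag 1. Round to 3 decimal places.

Mean ȳ = (70.8 + 74.3 + 71.7 + 78.1 + 75.0 + 78.7 + 83.1 + 79.6 + 84.1 + 88.5)/10 = 78.3900
Numerator Σ_{t=1}^{9}(y_t−ȳ)(y_{t+1}−ȳ) = 132.0739
Denominator Σ(y_t−ȳ)² = 289.2290
r_1 = 132.0739 / 289.2290 = 0.457

0.457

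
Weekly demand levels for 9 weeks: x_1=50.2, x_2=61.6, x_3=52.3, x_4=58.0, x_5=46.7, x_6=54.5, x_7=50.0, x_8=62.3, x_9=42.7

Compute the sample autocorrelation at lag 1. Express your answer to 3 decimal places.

-0.584

Mean x̄ = (50.2 + 61.6 + 52.3 + 58.0 + 46.7 + 54.5 + 50.0 + 62.3 + 42.7)/9 = 53.1444
Numerator Σ_{t=1}^{8}(x_t−x̄)(x_{t+1}−x̄) = -204.8409
Denominator Σ(x_t−x̄)² = 350.6222
r_1 = -204.8409 / 350.6222 = -0.584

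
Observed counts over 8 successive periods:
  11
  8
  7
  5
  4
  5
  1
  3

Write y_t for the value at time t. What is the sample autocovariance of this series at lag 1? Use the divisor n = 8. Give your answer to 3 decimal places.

3.969

Mean ȳ = (11 + 8 + 7 + 5 + 4 + 5 + 1 + 3)/8 = 5.5000
Deviations: 5.5000, 2.5000, 1.5000, -0.5000, -1.5000, -0.5000, -4.5000, -2.5000
Σ_{t=1}^{7}(y_t−ȳ)(y_{t+1}−ȳ) = 31.7500
γ_1 = 31.7500 / 8 = 3.969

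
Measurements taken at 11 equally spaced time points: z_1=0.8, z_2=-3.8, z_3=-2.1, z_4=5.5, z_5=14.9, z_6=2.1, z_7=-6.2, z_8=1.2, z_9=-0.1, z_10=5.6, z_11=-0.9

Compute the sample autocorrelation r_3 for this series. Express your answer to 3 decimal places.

Mean z̄ = (0.8 − 3.8 − 2.1 + 5.5 + 14.9 + 2.1 − 6.2 + 1.2 − 0.1 + 5.6 − 0.9)/11 = 1.5455
Numerator Σ_{t=1}^{8}(z_t−z̄)(z_{t+3}−z̄) = -143.0707
Denominator Σ(z_t−z̄)² = 321.9473
r_3 = -143.0707 / 321.9473 = -0.444

-0.444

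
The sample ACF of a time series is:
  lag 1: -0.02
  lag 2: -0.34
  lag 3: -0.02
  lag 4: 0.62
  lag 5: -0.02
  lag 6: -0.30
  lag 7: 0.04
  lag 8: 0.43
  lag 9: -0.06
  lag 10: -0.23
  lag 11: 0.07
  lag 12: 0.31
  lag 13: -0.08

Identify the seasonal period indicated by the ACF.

4

The largest autocorrelation is r_4 = 0.62, with weaker echoes at lags 8 (0.43) and 12 (0.31); the remaining lags stay at or below 0.07.
The dominant spike at lag 4 indicates a seasonal period of 4.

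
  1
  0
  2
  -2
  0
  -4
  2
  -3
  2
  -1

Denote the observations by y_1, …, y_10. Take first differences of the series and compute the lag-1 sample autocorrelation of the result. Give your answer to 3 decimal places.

-0.882

First differences Δy: -1, 2, -4, 2, -4, 6, -5, 5, -3
Mean of differences = -0.2222
Numerator Σ(Δy_t−Δȳ)(Δy_{t+1}−Δȳ) = -119.6049
Denominator Σ(Δy_t−Δȳ)² = 135.5556
r_1(Δy) = -119.6049 / 135.5556 = -0.882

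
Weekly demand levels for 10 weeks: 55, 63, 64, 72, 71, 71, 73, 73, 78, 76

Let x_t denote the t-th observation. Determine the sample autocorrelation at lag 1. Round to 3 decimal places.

0.518

Mean x̄ = (55 + 63 + 64 + 72 + 71 + 71 + 73 + 73 + 78 + 76)/10 = 69.6000
Numerator Σ_{t=1}^{9}(x_t−x̄)(x_{t+1}−x̄) = 223.8400
Denominator Σ(x_t−x̄)² = 432.4000
r_1 = 223.8400 / 432.4000 = 0.518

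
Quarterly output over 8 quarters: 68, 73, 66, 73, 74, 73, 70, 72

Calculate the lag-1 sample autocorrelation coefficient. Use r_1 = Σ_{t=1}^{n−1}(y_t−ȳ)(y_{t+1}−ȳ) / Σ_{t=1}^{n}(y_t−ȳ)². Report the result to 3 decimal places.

-0.306

Mean ȳ = (68 + 73 + 66 + 73 + 74 + 73 + 70 + 72)/8 = 71.1250
Σ(y_t−ȳ)(y_{t+1}−ȳ) = (-5.8594) + (-9.6094) + (-9.6094) + (5.3906) + (5.3906) + (-2.1094) + (-0.9844) = -17.3906
Denominator Σ(y_t−ȳ)² = 56.8750
r_1 = -17.3906 / 56.8750 = -0.306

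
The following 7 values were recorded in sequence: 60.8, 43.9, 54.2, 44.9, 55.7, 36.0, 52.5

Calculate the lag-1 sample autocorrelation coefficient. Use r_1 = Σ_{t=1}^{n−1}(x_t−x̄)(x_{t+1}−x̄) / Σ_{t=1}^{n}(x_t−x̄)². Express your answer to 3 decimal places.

Mean x̄ = (60.8 + 43.9 + 54.2 + 44.9 + 55.7 + 36.0 + 52.5)/7 = 49.7143
Deviations from mean: 11.0857, -5.8143, 4.4857, -4.8143, 5.9857, -13.7143, 2.7857
Numerator Σ_{t=1}^{6}(x_t−x̄)(x_{t+1}−x̄) = -261.2431
Denominator Σ(x_t−x̄)² = 431.6686
r_1 = -261.2431 / 431.6686 = -0.605

-0.605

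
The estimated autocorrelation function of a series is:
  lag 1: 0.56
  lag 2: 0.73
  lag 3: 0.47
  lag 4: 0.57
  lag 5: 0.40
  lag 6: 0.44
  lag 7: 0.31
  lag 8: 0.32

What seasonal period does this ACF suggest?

2

The largest autocorrelation is r_2 = 0.73, with a weaker echo at lag 4 (0.57); the remaining lags stay at or below 0.56.
The dominant spike at lag 2 indicates a seasonal period of 2.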